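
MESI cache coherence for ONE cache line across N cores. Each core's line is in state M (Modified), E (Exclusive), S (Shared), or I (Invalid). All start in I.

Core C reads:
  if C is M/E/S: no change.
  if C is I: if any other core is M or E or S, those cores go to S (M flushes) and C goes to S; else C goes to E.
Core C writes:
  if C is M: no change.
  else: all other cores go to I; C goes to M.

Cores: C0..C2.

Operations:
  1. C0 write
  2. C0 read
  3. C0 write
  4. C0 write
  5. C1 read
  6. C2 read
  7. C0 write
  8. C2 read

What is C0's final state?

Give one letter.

Op 1: C0 write [C0 write: invalidate none -> C0=M] -> [M,I,I]
Op 2: C0 read [C0 read: already in M, no change] -> [M,I,I]
Op 3: C0 write [C0 write: already M (modified), no change] -> [M,I,I]
Op 4: C0 write [C0 write: already M (modified), no change] -> [M,I,I]
Op 5: C1 read [C1 read from I: others=['C0=M'] -> C1=S, others downsized to S] -> [S,S,I]
Op 6: C2 read [C2 read from I: others=['C0=S', 'C1=S'] -> C2=S, others downsized to S] -> [S,S,S]
Op 7: C0 write [C0 write: invalidate ['C1=S', 'C2=S'] -> C0=M] -> [M,I,I]
Op 8: C2 read [C2 read from I: others=['C0=M'] -> C2=S, others downsized to S] -> [S,I,S]

Answer: S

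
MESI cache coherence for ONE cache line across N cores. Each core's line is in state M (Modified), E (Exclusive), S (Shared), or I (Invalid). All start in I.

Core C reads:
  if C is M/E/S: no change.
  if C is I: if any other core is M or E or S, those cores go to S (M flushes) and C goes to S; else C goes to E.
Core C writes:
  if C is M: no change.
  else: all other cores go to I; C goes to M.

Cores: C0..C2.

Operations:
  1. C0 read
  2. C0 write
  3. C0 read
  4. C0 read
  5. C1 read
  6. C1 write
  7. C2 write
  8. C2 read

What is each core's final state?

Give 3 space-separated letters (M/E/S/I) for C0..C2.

Op 1: C0 read [C0 read from I: no other sharers -> C0=E (exclusive)] -> [E,I,I]
Op 2: C0 write [C0 write: invalidate none -> C0=M] -> [M,I,I]
Op 3: C0 read [C0 read: already in M, no change] -> [M,I,I]
Op 4: C0 read [C0 read: already in M, no change] -> [M,I,I]
Op 5: C1 read [C1 read from I: others=['C0=M'] -> C1=S, others downsized to S] -> [S,S,I]
Op 6: C1 write [C1 write: invalidate ['C0=S'] -> C1=M] -> [I,M,I]
Op 7: C2 write [C2 write: invalidate ['C1=M'] -> C2=M] -> [I,I,M]
Op 8: C2 read [C2 read: already in M, no change] -> [I,I,M]

Answer: I I M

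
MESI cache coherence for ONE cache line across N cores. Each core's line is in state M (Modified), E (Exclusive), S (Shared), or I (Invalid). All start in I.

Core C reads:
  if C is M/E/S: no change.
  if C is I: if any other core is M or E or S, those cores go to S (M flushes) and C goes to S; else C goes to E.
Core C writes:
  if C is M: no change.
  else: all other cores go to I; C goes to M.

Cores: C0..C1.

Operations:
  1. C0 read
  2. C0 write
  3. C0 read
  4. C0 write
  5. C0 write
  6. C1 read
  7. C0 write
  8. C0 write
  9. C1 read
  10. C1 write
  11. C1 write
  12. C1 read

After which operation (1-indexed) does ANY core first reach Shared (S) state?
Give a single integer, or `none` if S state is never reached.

Answer: 6

Derivation:
Op 1: C0 read [C0 read from I: no other sharers -> C0=E (exclusive)] -> [E,I]
Op 2: C0 write [C0 write: invalidate none -> C0=M] -> [M,I]
Op 3: C0 read [C0 read: already in M, no change] -> [M,I]
Op 4: C0 write [C0 write: already M (modified), no change] -> [M,I]
Op 5: C0 write [C0 write: already M (modified), no change] -> [M,I]
Op 6: C1 read [C1 read from I: others=['C0=M'] -> C1=S, others downsized to S] -> [S,S]
  -> First S state at op 6; remaining ops need not be traced.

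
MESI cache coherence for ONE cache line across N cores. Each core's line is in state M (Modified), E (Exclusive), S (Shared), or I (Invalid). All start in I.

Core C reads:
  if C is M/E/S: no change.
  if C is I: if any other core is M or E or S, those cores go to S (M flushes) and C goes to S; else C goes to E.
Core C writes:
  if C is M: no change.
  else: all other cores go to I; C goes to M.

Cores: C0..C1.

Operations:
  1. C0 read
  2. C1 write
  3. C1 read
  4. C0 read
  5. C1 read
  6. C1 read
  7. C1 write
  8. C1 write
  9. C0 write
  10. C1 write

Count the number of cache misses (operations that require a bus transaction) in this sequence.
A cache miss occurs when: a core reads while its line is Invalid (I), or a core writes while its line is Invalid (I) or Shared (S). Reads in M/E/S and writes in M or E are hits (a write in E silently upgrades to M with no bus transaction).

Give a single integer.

Op 1: C0 read [C0 read from I: no other sharers -> C0=E (exclusive)] -> [E,I] [MISS #1: read from I]
Op 2: C1 write [C1 write: invalidate ['C0=E'] -> C1=M] -> [I,M] [MISS #2: write from I]
Op 3: C1 read [C1 read: already in M, no change] -> [I,M] [hit: read from M]
Op 4: C0 read [C0 read from I: others=['C1=M'] -> C0=S, others downsized to S] -> [S,S] [MISS #3: read from I]
Op 5: C1 read [C1 read: already in S, no change] -> [S,S] [hit: read from S]
Op 6: C1 read [C1 read: already in S, no change] -> [S,S] [hit: read from S]
Op 7: C1 write [C1 write: invalidate ['C0=S'] -> C1=M] -> [I,M] [MISS #4: write from S]
Op 8: C1 write [C1 write: already M (modified), no change] -> [I,M] [hit: write from M]
Op 9: C0 write [C0 write: invalidate ['C1=M'] -> C0=M] -> [M,I] [MISS #5: write from I]
Op 10: C1 write [C1 write: invalidate ['C0=M'] -> C1=M] -> [I,M] [MISS #6: write from I]

Answer: 6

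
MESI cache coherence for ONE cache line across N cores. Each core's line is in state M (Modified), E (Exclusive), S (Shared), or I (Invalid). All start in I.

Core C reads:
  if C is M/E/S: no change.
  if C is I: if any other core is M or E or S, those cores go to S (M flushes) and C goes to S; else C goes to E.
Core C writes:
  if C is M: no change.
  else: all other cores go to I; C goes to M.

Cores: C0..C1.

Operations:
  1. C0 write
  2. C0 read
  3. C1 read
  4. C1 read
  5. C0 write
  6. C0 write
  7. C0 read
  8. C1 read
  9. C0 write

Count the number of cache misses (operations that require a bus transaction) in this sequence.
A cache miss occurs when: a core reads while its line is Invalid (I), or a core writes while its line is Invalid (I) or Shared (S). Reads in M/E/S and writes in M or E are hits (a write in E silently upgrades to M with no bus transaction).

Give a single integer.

Op 1: C0 write [C0 write: invalidate none -> C0=M] -> [M,I] [MISS #1: write from I]
Op 2: C0 read [C0 read: already in M, no change] -> [M,I] [hit: read from M]
Op 3: C1 read [C1 read from I: others=['C0=M'] -> C1=S, others downsized to S] -> [S,S] [MISS #2: read from I]
Op 4: C1 read [C1 read: already in S, no change] -> [S,S] [hit: read from S]
Op 5: C0 write [C0 write: invalidate ['C1=S'] -> C0=M] -> [M,I] [MISS #3: write from S]
Op 6: C0 write [C0 write: already M (modified), no change] -> [M,I] [hit: write from M]
Op 7: C0 read [C0 read: already in M, no change] -> [M,I] [hit: read from M]
Op 8: C1 read [C1 read from I: others=['C0=M'] -> C1=S, others downsized to S] -> [S,S] [MISS #4: read from I]
Op 9: C0 write [C0 write: invalidate ['C1=S'] -> C0=M] -> [M,I] [MISS #5: write from S]

Answer: 5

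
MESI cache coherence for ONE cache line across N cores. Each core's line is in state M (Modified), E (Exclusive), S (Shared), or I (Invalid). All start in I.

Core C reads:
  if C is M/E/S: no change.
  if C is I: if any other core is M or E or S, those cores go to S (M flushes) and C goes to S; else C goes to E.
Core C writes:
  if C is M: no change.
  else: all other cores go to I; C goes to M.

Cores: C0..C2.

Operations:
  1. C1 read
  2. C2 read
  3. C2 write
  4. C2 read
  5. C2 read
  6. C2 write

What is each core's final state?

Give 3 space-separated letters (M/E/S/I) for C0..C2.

Op 1: C1 read [C1 read from I: no other sharers -> C1=E (exclusive)] -> [I,E,I]
Op 2: C2 read [C2 read from I: others=['C1=E'] -> C2=S, others downsized to S] -> [I,S,S]
Op 3: C2 write [C2 write: invalidate ['C1=S'] -> C2=M] -> [I,I,M]
Op 4: C2 read [C2 read: already in M, no change] -> [I,I,M]
Op 5: C2 read [C2 read: already in M, no change] -> [I,I,M]
Op 6: C2 write [C2 write: already M (modified), no change] -> [I,I,M]

Answer: I I M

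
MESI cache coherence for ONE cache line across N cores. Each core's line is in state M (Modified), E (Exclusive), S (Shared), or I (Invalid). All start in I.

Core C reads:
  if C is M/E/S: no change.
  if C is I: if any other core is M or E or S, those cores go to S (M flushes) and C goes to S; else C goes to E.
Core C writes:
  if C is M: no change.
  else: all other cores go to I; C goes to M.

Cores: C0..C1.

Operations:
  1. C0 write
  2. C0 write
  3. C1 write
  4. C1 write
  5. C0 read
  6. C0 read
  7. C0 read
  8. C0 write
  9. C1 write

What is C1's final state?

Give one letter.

Op 1: C0 write [C0 write: invalidate none -> C0=M] -> [M,I]
Op 2: C0 write [C0 write: already M (modified), no change] -> [M,I]
Op 3: C1 write [C1 write: invalidate ['C0=M'] -> C1=M] -> [I,M]
Op 4: C1 write [C1 write: already M (modified), no change] -> [I,M]
Op 5: C0 read [C0 read from I: others=['C1=M'] -> C0=S, others downsized to S] -> [S,S]
Op 6: C0 read [C0 read: already in S, no change] -> [S,S]
Op 7: C0 read [C0 read: already in S, no change] -> [S,S]
Op 8: C0 write [C0 write: invalidate ['C1=S'] -> C0=M] -> [M,I]
Op 9: C1 write [C1 write: invalidate ['C0=M'] -> C1=M] -> [I,M]

Answer: M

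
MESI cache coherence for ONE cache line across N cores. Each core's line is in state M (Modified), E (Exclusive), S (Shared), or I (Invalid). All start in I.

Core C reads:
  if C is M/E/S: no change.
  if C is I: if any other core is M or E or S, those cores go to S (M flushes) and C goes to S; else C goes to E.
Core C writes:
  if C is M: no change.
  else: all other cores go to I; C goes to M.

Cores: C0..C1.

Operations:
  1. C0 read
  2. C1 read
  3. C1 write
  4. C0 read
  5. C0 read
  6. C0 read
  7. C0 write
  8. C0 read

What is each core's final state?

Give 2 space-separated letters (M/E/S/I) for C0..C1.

Answer: M I

Derivation:
Op 1: C0 read [C0 read from I: no other sharers -> C0=E (exclusive)] -> [E,I]
Op 2: C1 read [C1 read from I: others=['C0=E'] -> C1=S, others downsized to S] -> [S,S]
Op 3: C1 write [C1 write: invalidate ['C0=S'] -> C1=M] -> [I,M]
Op 4: C0 read [C0 read from I: others=['C1=M'] -> C0=S, others downsized to S] -> [S,S]
Op 5: C0 read [C0 read: already in S, no change] -> [S,S]
Op 6: C0 read [C0 read: already in S, no change] -> [S,S]
Op 7: C0 write [C0 write: invalidate ['C1=S'] -> C0=M] -> [M,I]
Op 8: C0 read [C0 read: already in M, no change] -> [M,I]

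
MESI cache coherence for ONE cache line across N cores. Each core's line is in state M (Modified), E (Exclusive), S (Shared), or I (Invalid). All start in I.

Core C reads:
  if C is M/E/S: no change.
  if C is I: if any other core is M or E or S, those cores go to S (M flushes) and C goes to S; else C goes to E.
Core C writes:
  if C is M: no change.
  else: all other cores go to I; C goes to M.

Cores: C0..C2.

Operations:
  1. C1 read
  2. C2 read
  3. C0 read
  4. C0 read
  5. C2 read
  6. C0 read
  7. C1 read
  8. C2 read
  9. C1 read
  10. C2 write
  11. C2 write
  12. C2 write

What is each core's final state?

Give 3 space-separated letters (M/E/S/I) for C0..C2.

Answer: I I M

Derivation:
Op 1: C1 read [C1 read from I: no other sharers -> C1=E (exclusive)] -> [I,E,I]
Op 2: C2 read [C2 read from I: others=['C1=E'] -> C2=S, others downsized to S] -> [I,S,S]
Op 3: C0 read [C0 read from I: others=['C1=S', 'C2=S'] -> C0=S, others downsized to S] -> [S,S,S]
Op 4: C0 read [C0 read: already in S, no change] -> [S,S,S]
Op 5: C2 read [C2 read: already in S, no change] -> [S,S,S]
Op 6: C0 read [C0 read: already in S, no change] -> [S,S,S]
Op 7: C1 read [C1 read: already in S, no change] -> [S,S,S]
Op 8: C2 read [C2 read: already in S, no change] -> [S,S,S]
Op 9: C1 read [C1 read: already in S, no change] -> [S,S,S]
Op 10: C2 write [C2 write: invalidate ['C0=S', 'C1=S'] -> C2=M] -> [I,I,M]
Op 11: C2 write [C2 write: already M (modified), no change] -> [I,I,M]
Op 12: C2 write [C2 write: already M (modified), no change] -> [I,I,M]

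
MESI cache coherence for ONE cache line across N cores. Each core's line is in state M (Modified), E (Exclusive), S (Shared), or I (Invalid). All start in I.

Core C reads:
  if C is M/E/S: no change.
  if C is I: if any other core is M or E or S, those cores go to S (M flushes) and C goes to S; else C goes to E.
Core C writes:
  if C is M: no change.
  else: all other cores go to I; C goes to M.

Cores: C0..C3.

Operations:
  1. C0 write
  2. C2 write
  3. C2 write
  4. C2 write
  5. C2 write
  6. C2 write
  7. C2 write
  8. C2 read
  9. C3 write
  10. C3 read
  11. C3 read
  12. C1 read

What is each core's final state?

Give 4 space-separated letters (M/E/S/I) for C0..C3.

Answer: I S I S

Derivation:
Op 1: C0 write [C0 write: invalidate none -> C0=M] -> [M,I,I,I]
Op 2: C2 write [C2 write: invalidate ['C0=M'] -> C2=M] -> [I,I,M,I]
Op 3: C2 write [C2 write: already M (modified), no change] -> [I,I,M,I]
Op 4: C2 write [C2 write: already M (modified), no change] -> [I,I,M,I]
Op 5: C2 write [C2 write: already M (modified), no change] -> [I,I,M,I]
Op 6: C2 write [C2 write: already M (modified), no change] -> [I,I,M,I]
Op 7: C2 write [C2 write: already M (modified), no change] -> [I,I,M,I]
Op 8: C2 read [C2 read: already in M, no change] -> [I,I,M,I]
Op 9: C3 write [C3 write: invalidate ['C2=M'] -> C3=M] -> [I,I,I,M]
Op 10: C3 read [C3 read: already in M, no change] -> [I,I,I,M]
Op 11: C3 read [C3 read: already in M, no change] -> [I,I,I,M]
Op 12: C1 read [C1 read from I: others=['C3=M'] -> C1=S, others downsized to S] -> [I,S,I,S]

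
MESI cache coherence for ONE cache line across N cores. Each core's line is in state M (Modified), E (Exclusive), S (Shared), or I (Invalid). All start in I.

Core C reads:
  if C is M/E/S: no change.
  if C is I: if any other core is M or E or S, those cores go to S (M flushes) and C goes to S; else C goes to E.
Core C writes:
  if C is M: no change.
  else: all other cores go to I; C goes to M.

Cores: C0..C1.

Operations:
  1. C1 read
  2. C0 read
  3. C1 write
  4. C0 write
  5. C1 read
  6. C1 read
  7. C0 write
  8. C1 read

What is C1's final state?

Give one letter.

Op 1: C1 read [C1 read from I: no other sharers -> C1=E (exclusive)] -> [I,E]
Op 2: C0 read [C0 read from I: others=['C1=E'] -> C0=S, others downsized to S] -> [S,S]
Op 3: C1 write [C1 write: invalidate ['C0=S'] -> C1=M] -> [I,M]
Op 4: C0 write [C0 write: invalidate ['C1=M'] -> C0=M] -> [M,I]
Op 5: C1 read [C1 read from I: others=['C0=M'] -> C1=S, others downsized to S] -> [S,S]
Op 6: C1 read [C1 read: already in S, no change] -> [S,S]
Op 7: C0 write [C0 write: invalidate ['C1=S'] -> C0=M] -> [M,I]
Op 8: C1 read [C1 read from I: others=['C0=M'] -> C1=S, others downsized to S] -> [S,S]

Answer: S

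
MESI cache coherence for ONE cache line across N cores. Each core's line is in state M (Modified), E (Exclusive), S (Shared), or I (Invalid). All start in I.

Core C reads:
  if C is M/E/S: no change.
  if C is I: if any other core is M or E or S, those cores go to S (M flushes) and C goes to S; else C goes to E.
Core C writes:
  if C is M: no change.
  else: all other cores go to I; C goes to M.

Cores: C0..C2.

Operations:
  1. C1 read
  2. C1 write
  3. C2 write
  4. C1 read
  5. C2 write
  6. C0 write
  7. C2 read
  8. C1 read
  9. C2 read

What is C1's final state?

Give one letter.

Op 1: C1 read [C1 read from I: no other sharers -> C1=E (exclusive)] -> [I,E,I]
Op 2: C1 write [C1 write: invalidate none -> C1=M] -> [I,M,I]
Op 3: C2 write [C2 write: invalidate ['C1=M'] -> C2=M] -> [I,I,M]
Op 4: C1 read [C1 read from I: others=['C2=M'] -> C1=S, others downsized to S] -> [I,S,S]
Op 5: C2 write [C2 write: invalidate ['C1=S'] -> C2=M] -> [I,I,M]
Op 6: C0 write [C0 write: invalidate ['C2=M'] -> C0=M] -> [M,I,I]
Op 7: C2 read [C2 read from I: others=['C0=M'] -> C2=S, others downsized to S] -> [S,I,S]
Op 8: C1 read [C1 read from I: others=['C0=S', 'C2=S'] -> C1=S, others downsized to S] -> [S,S,S]
Op 9: C2 read [C2 read: already in S, no change] -> [S,S,S]

Answer: S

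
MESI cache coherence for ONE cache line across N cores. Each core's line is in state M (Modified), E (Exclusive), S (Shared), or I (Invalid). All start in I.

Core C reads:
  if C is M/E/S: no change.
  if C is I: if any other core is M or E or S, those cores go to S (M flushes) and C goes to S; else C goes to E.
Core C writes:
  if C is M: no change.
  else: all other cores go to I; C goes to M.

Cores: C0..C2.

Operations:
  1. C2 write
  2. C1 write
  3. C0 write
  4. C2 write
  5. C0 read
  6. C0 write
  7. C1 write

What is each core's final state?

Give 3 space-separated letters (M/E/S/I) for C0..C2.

Op 1: C2 write [C2 write: invalidate none -> C2=M] -> [I,I,M]
Op 2: C1 write [C1 write: invalidate ['C2=M'] -> C1=M] -> [I,M,I]
Op 3: C0 write [C0 write: invalidate ['C1=M'] -> C0=M] -> [M,I,I]
Op 4: C2 write [C2 write: invalidate ['C0=M'] -> C2=M] -> [I,I,M]
Op 5: C0 read [C0 read from I: others=['C2=M'] -> C0=S, others downsized to S] -> [S,I,S]
Op 6: C0 write [C0 write: invalidate ['C2=S'] -> C0=M] -> [M,I,I]
Op 7: C1 write [C1 write: invalidate ['C0=M'] -> C1=M] -> [I,M,I]

Answer: I M I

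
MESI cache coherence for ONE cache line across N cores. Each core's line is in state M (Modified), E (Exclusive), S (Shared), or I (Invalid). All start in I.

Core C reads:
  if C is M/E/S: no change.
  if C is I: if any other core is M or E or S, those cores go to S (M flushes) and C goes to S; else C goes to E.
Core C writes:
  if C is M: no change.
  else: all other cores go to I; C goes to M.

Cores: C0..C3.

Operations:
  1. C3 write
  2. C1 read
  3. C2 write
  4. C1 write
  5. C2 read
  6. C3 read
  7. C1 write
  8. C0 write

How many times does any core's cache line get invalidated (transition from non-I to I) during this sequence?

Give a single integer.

Answer: 6

Derivation:
Op 1: C3 write [C3 write: invalidate none -> C3=M] -> [I,I,I,M] (invalidations this op: 0; running total: 0)
Op 2: C1 read [C1 read from I: others=['C3=M'] -> C1=S, others downsized to S] -> [I,S,I,S] (invalidations this op: 0; running total: 0)
Op 3: C2 write [C2 write: invalidate ['C1=S', 'C3=S'] -> C2=M] -> [I,I,M,I] (invalidations this op: 2; running total: 2)
Op 4: C1 write [C1 write: invalidate ['C2=M'] -> C1=M] -> [I,M,I,I] (invalidations this op: 1; running total: 3)
Op 5: C2 read [C2 read from I: others=['C1=M'] -> C2=S, others downsized to S] -> [I,S,S,I] (invalidations this op: 0; running total: 3)
Op 6: C3 read [C3 read from I: others=['C1=S', 'C2=S'] -> C3=S, others downsized to S] -> [I,S,S,S] (invalidations this op: 0; running total: 3)
Op 7: C1 write [C1 write: invalidate ['C2=S', 'C3=S'] -> C1=M] -> [I,M,I,I] (invalidations this op: 2; running total: 5)
Op 8: C0 write [C0 write: invalidate ['C1=M'] -> C0=M] -> [M,I,I,I] (invalidations this op: 1; running total: 6)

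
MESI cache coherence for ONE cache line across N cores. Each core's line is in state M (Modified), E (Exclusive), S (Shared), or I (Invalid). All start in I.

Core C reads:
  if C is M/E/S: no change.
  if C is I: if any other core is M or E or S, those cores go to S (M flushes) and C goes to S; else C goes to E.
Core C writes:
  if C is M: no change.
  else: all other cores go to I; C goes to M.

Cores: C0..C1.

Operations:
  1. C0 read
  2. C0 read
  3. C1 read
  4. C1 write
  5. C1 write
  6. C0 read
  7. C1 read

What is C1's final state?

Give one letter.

Answer: S

Derivation:
Op 1: C0 read [C0 read from I: no other sharers -> C0=E (exclusive)] -> [E,I]
Op 2: C0 read [C0 read: already in E, no change] -> [E,I]
Op 3: C1 read [C1 read from I: others=['C0=E'] -> C1=S, others downsized to S] -> [S,S]
Op 4: C1 write [C1 write: invalidate ['C0=S'] -> C1=M] -> [I,M]
Op 5: C1 write [C1 write: already M (modified), no change] -> [I,M]
Op 6: C0 read [C0 read from I: others=['C1=M'] -> C0=S, others downsized to S] -> [S,S]
Op 7: C1 read [C1 read: already in S, no change] -> [S,S]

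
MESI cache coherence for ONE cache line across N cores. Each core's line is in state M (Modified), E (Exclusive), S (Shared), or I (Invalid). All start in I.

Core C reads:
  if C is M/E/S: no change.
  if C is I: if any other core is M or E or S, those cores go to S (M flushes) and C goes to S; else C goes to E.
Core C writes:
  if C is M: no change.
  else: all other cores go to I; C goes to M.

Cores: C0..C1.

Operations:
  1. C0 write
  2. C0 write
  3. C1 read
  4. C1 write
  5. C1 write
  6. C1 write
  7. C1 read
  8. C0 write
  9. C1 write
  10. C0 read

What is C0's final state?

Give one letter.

Op 1: C0 write [C0 write: invalidate none -> C0=M] -> [M,I]
Op 2: C0 write [C0 write: already M (modified), no change] -> [M,I]
Op 3: C1 read [C1 read from I: others=['C0=M'] -> C1=S, others downsized to S] -> [S,S]
Op 4: C1 write [C1 write: invalidate ['C0=S'] -> C1=M] -> [I,M]
Op 5: C1 write [C1 write: already M (modified), no change] -> [I,M]
Op 6: C1 write [C1 write: already M (modified), no change] -> [I,M]
Op 7: C1 read [C1 read: already in M, no change] -> [I,M]
Op 8: C0 write [C0 write: invalidate ['C1=M'] -> C0=M] -> [M,I]
Op 9: C1 write [C1 write: invalidate ['C0=M'] -> C1=M] -> [I,M]
Op 10: C0 read [C0 read from I: others=['C1=M'] -> C0=S, others downsized to S] -> [S,S]

Answer: S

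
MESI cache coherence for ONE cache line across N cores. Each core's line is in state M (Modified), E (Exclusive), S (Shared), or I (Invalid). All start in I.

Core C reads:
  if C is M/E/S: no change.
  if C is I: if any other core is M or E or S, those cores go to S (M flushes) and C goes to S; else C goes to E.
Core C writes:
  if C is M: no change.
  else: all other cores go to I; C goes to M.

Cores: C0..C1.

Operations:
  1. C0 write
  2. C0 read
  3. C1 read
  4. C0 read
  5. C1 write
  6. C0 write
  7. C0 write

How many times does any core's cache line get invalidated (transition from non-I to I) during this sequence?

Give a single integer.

Op 1: C0 write [C0 write: invalidate none -> C0=M] -> [M,I] (invalidations this op: 0; running total: 0)
Op 2: C0 read [C0 read: already in M, no change] -> [M,I] (invalidations this op: 0; running total: 0)
Op 3: C1 read [C1 read from I: others=['C0=M'] -> C1=S, others downsized to S] -> [S,S] (invalidations this op: 0; running total: 0)
Op 4: C0 read [C0 read: already in S, no change] -> [S,S] (invalidations this op: 0; running total: 0)
Op 5: C1 write [C1 write: invalidate ['C0=S'] -> C1=M] -> [I,M] (invalidations this op: 1; running total: 1)
Op 6: C0 write [C0 write: invalidate ['C1=M'] -> C0=M] -> [M,I] (invalidations this op: 1; running total: 2)
Op 7: C0 write [C0 write: already M (modified), no change] -> [M,I] (invalidations this op: 0; running total: 2)

Answer: 2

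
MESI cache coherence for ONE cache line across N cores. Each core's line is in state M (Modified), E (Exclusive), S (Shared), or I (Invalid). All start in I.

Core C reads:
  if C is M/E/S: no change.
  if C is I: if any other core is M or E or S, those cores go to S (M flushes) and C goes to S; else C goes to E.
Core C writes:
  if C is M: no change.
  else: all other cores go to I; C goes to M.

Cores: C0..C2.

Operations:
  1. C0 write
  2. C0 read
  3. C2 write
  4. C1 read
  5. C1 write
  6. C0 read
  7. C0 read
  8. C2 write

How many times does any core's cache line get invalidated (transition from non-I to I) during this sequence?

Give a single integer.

Answer: 4

Derivation:
Op 1: C0 write [C0 write: invalidate none -> C0=M] -> [M,I,I] (invalidations this op: 0; running total: 0)
Op 2: C0 read [C0 read: already in M, no change] -> [M,I,I] (invalidations this op: 0; running total: 0)
Op 3: C2 write [C2 write: invalidate ['C0=M'] -> C2=M] -> [I,I,M] (invalidations this op: 1; running total: 1)
Op 4: C1 read [C1 read from I: others=['C2=M'] -> C1=S, others downsized to S] -> [I,S,S] (invalidations this op: 0; running total: 1)
Op 5: C1 write [C1 write: invalidate ['C2=S'] -> C1=M] -> [I,M,I] (invalidations this op: 1; running total: 2)
Op 6: C0 read [C0 read from I: others=['C1=M'] -> C0=S, others downsized to S] -> [S,S,I] (invalidations this op: 0; running total: 2)
Op 7: C0 read [C0 read: already in S, no change] -> [S,S,I] (invalidations this op: 0; running total: 2)
Op 8: C2 write [C2 write: invalidate ['C0=S', 'C1=S'] -> C2=M] -> [I,I,M] (invalidations this op: 2; running total: 4)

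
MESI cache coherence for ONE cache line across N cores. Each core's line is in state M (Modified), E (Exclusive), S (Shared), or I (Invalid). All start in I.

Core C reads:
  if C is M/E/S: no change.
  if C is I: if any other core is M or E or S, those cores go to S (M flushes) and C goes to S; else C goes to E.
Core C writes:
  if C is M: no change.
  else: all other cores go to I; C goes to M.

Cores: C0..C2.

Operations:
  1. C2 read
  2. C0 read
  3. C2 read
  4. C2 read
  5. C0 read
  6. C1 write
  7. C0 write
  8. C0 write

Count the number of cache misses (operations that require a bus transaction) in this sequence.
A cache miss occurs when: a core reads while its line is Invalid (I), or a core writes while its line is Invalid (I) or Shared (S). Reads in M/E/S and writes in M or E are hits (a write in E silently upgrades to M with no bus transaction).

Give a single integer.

Answer: 4

Derivation:
Op 1: C2 read [C2 read from I: no other sharers -> C2=E (exclusive)] -> [I,I,E] [MISS #1: read from I]
Op 2: C0 read [C0 read from I: others=['C2=E'] -> C0=S, others downsized to S] -> [S,I,S] [MISS #2: read from I]
Op 3: C2 read [C2 read: already in S, no change] -> [S,I,S] [hit: read from S]
Op 4: C2 read [C2 read: already in S, no change] -> [S,I,S] [hit: read from S]
Op 5: C0 read [C0 read: already in S, no change] -> [S,I,S] [hit: read from S]
Op 6: C1 write [C1 write: invalidate ['C0=S', 'C2=S'] -> C1=M] -> [I,M,I] [MISS #3: write from I]
Op 7: C0 write [C0 write: invalidate ['C1=M'] -> C0=M] -> [M,I,I] [MISS #4: write from I]
Op 8: C0 write [C0 write: already M (modified), no change] -> [M,I,I] [hit: write from M]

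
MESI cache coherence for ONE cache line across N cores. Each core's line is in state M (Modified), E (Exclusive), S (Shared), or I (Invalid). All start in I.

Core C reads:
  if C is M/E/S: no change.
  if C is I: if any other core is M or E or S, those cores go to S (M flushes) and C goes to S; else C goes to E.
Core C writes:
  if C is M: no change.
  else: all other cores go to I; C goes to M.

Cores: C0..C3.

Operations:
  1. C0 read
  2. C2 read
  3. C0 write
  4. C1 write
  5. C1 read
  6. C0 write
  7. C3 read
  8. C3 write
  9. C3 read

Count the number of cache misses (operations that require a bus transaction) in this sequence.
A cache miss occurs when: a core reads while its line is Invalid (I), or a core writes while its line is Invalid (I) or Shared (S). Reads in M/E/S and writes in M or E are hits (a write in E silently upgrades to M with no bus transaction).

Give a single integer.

Op 1: C0 read [C0 read from I: no other sharers -> C0=E (exclusive)] -> [E,I,I,I] [MISS #1: read from I]
Op 2: C2 read [C2 read from I: others=['C0=E'] -> C2=S, others downsized to S] -> [S,I,S,I] [MISS #2: read from I]
Op 3: C0 write [C0 write: invalidate ['C2=S'] -> C0=M] -> [M,I,I,I] [MISS #3: write from S]
Op 4: C1 write [C1 write: invalidate ['C0=M'] -> C1=M] -> [I,M,I,I] [MISS #4: write from I]
Op 5: C1 read [C1 read: already in M, no change] -> [I,M,I,I] [hit: read from M]
Op 6: C0 write [C0 write: invalidate ['C1=M'] -> C0=M] -> [M,I,I,I] [MISS #5: write from I]
Op 7: C3 read [C3 read from I: others=['C0=M'] -> C3=S, others downsized to S] -> [S,I,I,S] [MISS #6: read from I]
Op 8: C3 write [C3 write: invalidate ['C0=S'] -> C3=M] -> [I,I,I,M] [MISS #7: write from S]
Op 9: C3 read [C3 read: already in M, no change] -> [I,I,I,M] [hit: read from M]

Answer: 7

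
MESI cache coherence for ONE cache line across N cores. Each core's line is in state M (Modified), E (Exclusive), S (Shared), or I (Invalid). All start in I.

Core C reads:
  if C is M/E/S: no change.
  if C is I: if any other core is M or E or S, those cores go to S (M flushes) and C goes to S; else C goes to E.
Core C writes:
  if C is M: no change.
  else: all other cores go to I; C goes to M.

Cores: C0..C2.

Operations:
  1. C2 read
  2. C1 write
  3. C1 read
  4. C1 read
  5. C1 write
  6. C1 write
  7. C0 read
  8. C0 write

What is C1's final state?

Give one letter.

Answer: I

Derivation:
Op 1: C2 read [C2 read from I: no other sharers -> C2=E (exclusive)] -> [I,I,E]
Op 2: C1 write [C1 write: invalidate ['C2=E'] -> C1=M] -> [I,M,I]
Op 3: C1 read [C1 read: already in M, no change] -> [I,M,I]
Op 4: C1 read [C1 read: already in M, no change] -> [I,M,I]
Op 5: C1 write [C1 write: already M (modified), no change] -> [I,M,I]
Op 6: C1 write [C1 write: already M (modified), no change] -> [I,M,I]
Op 7: C0 read [C0 read from I: others=['C1=M'] -> C0=S, others downsized to S] -> [S,S,I]
Op 8: C0 write [C0 write: invalidate ['C1=S'] -> C0=M] -> [M,I,I]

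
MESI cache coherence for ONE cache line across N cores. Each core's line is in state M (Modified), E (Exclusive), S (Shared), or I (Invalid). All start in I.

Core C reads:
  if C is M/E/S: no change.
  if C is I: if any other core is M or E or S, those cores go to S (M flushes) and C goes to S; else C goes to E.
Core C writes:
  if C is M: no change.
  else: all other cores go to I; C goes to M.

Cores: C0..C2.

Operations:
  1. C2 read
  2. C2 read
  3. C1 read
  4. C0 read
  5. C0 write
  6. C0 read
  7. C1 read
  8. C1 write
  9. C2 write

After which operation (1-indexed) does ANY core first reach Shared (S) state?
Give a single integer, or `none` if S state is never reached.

Op 1: C2 read [C2 read from I: no other sharers -> C2=E (exclusive)] -> [I,I,E]
Op 2: C2 read [C2 read: already in E, no change] -> [I,I,E]
Op 3: C1 read [C1 read from I: others=['C2=E'] -> C1=S, others downsized to S] -> [I,S,S]
  -> First S state at op 3; remaining ops need not be traced.

Answer: 3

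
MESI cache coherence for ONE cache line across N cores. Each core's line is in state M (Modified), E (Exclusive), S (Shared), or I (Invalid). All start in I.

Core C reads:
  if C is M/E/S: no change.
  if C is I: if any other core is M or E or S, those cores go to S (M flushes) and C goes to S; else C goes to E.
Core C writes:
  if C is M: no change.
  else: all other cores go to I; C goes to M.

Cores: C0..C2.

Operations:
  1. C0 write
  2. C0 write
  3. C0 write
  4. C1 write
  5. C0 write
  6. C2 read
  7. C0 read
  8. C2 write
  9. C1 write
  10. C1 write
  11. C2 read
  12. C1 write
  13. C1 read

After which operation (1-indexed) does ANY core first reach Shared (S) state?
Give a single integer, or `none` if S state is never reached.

Op 1: C0 write [C0 write: invalidate none -> C0=M] -> [M,I,I]
Op 2: C0 write [C0 write: already M (modified), no change] -> [M,I,I]
Op 3: C0 write [C0 write: already M (modified), no change] -> [M,I,I]
Op 4: C1 write [C1 write: invalidate ['C0=M'] -> C1=M] -> [I,M,I]
Op 5: C0 write [C0 write: invalidate ['C1=M'] -> C0=M] -> [M,I,I]
Op 6: C2 read [C2 read from I: others=['C0=M'] -> C2=S, others downsized to S] -> [S,I,S]
  -> First S state at op 6; remaining ops need not be traced.

Answer: 6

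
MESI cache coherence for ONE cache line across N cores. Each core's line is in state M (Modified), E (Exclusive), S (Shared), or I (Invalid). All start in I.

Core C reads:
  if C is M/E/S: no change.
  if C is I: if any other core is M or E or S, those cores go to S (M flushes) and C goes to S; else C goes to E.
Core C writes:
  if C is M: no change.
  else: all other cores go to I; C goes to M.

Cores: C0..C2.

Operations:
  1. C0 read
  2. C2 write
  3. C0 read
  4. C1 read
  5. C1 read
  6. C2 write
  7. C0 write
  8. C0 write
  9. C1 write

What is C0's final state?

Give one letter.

Op 1: C0 read [C0 read from I: no other sharers -> C0=E (exclusive)] -> [E,I,I]
Op 2: C2 write [C2 write: invalidate ['C0=E'] -> C2=M] -> [I,I,M]
Op 3: C0 read [C0 read from I: others=['C2=M'] -> C0=S, others downsized to S] -> [S,I,S]
Op 4: C1 read [C1 read from I: others=['C0=S', 'C2=S'] -> C1=S, others downsized to S] -> [S,S,S]
Op 5: C1 read [C1 read: already in S, no change] -> [S,S,S]
Op 6: C2 write [C2 write: invalidate ['C0=S', 'C1=S'] -> C2=M] -> [I,I,M]
Op 7: C0 write [C0 write: invalidate ['C2=M'] -> C0=M] -> [M,I,I]
Op 8: C0 write [C0 write: already M (modified), no change] -> [M,I,I]
Op 9: C1 write [C1 write: invalidate ['C0=M'] -> C1=M] -> [I,M,I]

Answer: I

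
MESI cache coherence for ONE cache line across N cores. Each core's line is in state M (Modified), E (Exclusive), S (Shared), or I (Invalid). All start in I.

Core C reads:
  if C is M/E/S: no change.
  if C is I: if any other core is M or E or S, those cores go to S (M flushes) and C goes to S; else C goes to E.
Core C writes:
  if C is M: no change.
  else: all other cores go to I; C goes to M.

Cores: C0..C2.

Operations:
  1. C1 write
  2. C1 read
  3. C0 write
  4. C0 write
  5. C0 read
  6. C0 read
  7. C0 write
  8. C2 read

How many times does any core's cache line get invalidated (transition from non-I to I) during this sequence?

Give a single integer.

Op 1: C1 write [C1 write: invalidate none -> C1=M] -> [I,M,I] (invalidations this op: 0; running total: 0)
Op 2: C1 read [C1 read: already in M, no change] -> [I,M,I] (invalidations this op: 0; running total: 0)
Op 3: C0 write [C0 write: invalidate ['C1=M'] -> C0=M] -> [M,I,I] (invalidations this op: 1; running total: 1)
Op 4: C0 write [C0 write: already M (modified), no change] -> [M,I,I] (invalidations this op: 0; running total: 1)
Op 5: C0 read [C0 read: already in M, no change] -> [M,I,I] (invalidations this op: 0; running total: 1)
Op 6: C0 read [C0 read: already in M, no change] -> [M,I,I] (invalidations this op: 0; running total: 1)
Op 7: C0 write [C0 write: already M (modified), no change] -> [M,I,I] (invalidations this op: 0; running total: 1)
Op 8: C2 read [C2 read from I: others=['C0=M'] -> C2=S, others downsized to S] -> [S,I,S] (invalidations this op: 0; running total: 1)

Answer: 1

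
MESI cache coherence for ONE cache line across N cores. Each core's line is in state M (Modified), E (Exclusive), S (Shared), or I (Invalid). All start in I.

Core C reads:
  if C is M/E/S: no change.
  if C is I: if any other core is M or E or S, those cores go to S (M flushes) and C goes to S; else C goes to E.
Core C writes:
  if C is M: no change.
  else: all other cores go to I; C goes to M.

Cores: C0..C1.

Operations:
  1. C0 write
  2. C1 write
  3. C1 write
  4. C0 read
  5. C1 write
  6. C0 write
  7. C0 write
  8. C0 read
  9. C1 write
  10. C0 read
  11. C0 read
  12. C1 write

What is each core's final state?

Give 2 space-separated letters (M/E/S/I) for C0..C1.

Answer: I M

Derivation:
Op 1: C0 write [C0 write: invalidate none -> C0=M] -> [M,I]
Op 2: C1 write [C1 write: invalidate ['C0=M'] -> C1=M] -> [I,M]
Op 3: C1 write [C1 write: already M (modified), no change] -> [I,M]
Op 4: C0 read [C0 read from I: others=['C1=M'] -> C0=S, others downsized to S] -> [S,S]
Op 5: C1 write [C1 write: invalidate ['C0=S'] -> C1=M] -> [I,M]
Op 6: C0 write [C0 write: invalidate ['C1=M'] -> C0=M] -> [M,I]
Op 7: C0 write [C0 write: already M (modified), no change] -> [M,I]
Op 8: C0 read [C0 read: already in M, no change] -> [M,I]
Op 9: C1 write [C1 write: invalidate ['C0=M'] -> C1=M] -> [I,M]
Op 10: C0 read [C0 read from I: others=['C1=M'] -> C0=S, others downsized to S] -> [S,S]
Op 11: C0 read [C0 read: already in S, no change] -> [S,S]
Op 12: C1 write [C1 write: invalidate ['C0=S'] -> C1=M] -> [I,M]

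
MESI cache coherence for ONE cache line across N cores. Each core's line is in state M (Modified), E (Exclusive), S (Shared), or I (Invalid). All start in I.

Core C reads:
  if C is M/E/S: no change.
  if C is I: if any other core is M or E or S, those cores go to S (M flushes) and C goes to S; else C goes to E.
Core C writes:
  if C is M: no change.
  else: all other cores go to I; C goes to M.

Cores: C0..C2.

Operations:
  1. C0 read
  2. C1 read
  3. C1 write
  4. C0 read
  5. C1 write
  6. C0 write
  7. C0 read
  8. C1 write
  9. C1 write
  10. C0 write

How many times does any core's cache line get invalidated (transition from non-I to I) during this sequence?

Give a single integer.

Answer: 5

Derivation:
Op 1: C0 read [C0 read from I: no other sharers -> C0=E (exclusive)] -> [E,I,I] (invalidations this op: 0; running total: 0)
Op 2: C1 read [C1 read from I: others=['C0=E'] -> C1=S, others downsized to S] -> [S,S,I] (invalidations this op: 0; running total: 0)
Op 3: C1 write [C1 write: invalidate ['C0=S'] -> C1=M] -> [I,M,I] (invalidations this op: 1; running total: 1)
Op 4: C0 read [C0 read from I: others=['C1=M'] -> C0=S, others downsized to S] -> [S,S,I] (invalidations this op: 0; running total: 1)
Op 5: C1 write [C1 write: invalidate ['C0=S'] -> C1=M] -> [I,M,I] (invalidations this op: 1; running total: 2)
Op 6: C0 write [C0 write: invalidate ['C1=M'] -> C0=M] -> [M,I,I] (invalidations this op: 1; running total: 3)
Op 7: C0 read [C0 read: already in M, no change] -> [M,I,I] (invalidations this op: 0; running total: 3)
Op 8: C1 write [C1 write: invalidate ['C0=M'] -> C1=M] -> [I,M,I] (invalidations this op: 1; running total: 4)
Op 9: C1 write [C1 write: already M (modified), no change] -> [I,M,I] (invalidations this op: 0; running total: 4)
Op 10: C0 write [C0 write: invalidate ['C1=M'] -> C0=M] -> [M,I,I] (invalidations this op: 1; running total: 5)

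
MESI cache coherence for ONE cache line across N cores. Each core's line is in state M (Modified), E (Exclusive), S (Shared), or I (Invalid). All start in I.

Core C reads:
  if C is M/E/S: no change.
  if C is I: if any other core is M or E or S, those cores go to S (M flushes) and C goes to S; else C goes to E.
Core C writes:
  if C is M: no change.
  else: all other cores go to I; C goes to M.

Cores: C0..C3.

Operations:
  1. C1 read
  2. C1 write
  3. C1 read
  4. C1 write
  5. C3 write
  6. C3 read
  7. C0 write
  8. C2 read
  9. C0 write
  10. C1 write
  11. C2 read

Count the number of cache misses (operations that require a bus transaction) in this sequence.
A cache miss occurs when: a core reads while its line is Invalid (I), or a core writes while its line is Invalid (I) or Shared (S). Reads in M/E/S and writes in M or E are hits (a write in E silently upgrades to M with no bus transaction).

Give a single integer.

Answer: 7

Derivation:
Op 1: C1 read [C1 read from I: no other sharers -> C1=E (exclusive)] -> [I,E,I,I] [MISS #1: read from I]
Op 2: C1 write [C1 write: invalidate none -> C1=M] -> [I,M,I,I] [hit: write from E is a silent E->M upgrade, no bus transaction]
Op 3: C1 read [C1 read: already in M, no change] -> [I,M,I,I] [hit: read from M]
Op 4: C1 write [C1 write: already M (modified), no change] -> [I,M,I,I] [hit: write from M]
Op 5: C3 write [C3 write: invalidate ['C1=M'] -> C3=M] -> [I,I,I,M] [MISS #2: write from I]
Op 6: C3 read [C3 read: already in M, no change] -> [I,I,I,M] [hit: read from M]
Op 7: C0 write [C0 write: invalidate ['C3=M'] -> C0=M] -> [M,I,I,I] [MISS #3: write from I]
Op 8: C2 read [C2 read from I: others=['C0=M'] -> C2=S, others downsized to S] -> [S,I,S,I] [MISS #4: read from I]
Op 9: C0 write [C0 write: invalidate ['C2=S'] -> C0=M] -> [M,I,I,I] [MISS #5: write from S]
Op 10: C1 write [C1 write: invalidate ['C0=M'] -> C1=M] -> [I,M,I,I] [MISS #6: write from I]
Op 11: C2 read [C2 read from I: others=['C1=M'] -> C2=S, others downsized to S] -> [I,S,S,I] [MISS #7: read from I]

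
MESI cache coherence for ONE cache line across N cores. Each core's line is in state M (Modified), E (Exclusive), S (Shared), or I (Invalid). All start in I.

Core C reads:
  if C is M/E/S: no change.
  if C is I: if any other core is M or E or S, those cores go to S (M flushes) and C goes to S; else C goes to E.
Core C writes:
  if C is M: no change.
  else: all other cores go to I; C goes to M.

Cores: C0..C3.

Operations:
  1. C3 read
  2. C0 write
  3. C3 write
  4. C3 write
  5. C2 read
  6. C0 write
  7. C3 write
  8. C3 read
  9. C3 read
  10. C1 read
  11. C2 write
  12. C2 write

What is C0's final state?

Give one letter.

Op 1: C3 read [C3 read from I: no other sharers -> C3=E (exclusive)] -> [I,I,I,E]
Op 2: C0 write [C0 write: invalidate ['C3=E'] -> C0=M] -> [M,I,I,I]
Op 3: C3 write [C3 write: invalidate ['C0=M'] -> C3=M] -> [I,I,I,M]
Op 4: C3 write [C3 write: already M (modified), no change] -> [I,I,I,M]
Op 5: C2 read [C2 read from I: others=['C3=M'] -> C2=S, others downsized to S] -> [I,I,S,S]
Op 6: C0 write [C0 write: invalidate ['C2=S', 'C3=S'] -> C0=M] -> [M,I,I,I]
Op 7: C3 write [C3 write: invalidate ['C0=M'] -> C3=M] -> [I,I,I,M]
Op 8: C3 read [C3 read: already in M, no change] -> [I,I,I,M]
Op 9: C3 read [C3 read: already in M, no change] -> [I,I,I,M]
Op 10: C1 read [C1 read from I: others=['C3=M'] -> C1=S, others downsized to S] -> [I,S,I,S]
Op 11: C2 write [C2 write: invalidate ['C1=S', 'C3=S'] -> C2=M] -> [I,I,M,I]
Op 12: C2 write [C2 write: already M (modified), no change] -> [I,I,M,I]

Answer: I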